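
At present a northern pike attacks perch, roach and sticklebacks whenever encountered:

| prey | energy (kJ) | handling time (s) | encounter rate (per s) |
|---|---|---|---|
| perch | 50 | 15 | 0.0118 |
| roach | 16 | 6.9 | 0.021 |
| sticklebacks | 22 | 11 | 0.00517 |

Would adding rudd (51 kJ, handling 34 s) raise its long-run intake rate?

Yes

Current rate: (0.0118×50 + 0.021×16 + 0.00517×22)/(1 + 0.0118×15 + 0.021×6.9 + 0.00517×11) = 0.7541 kJ/s.
Profitability of rudd: 51/34 = 1.5 kJ/s.
Since 1.5 > R, including rudd increases the long-run rate.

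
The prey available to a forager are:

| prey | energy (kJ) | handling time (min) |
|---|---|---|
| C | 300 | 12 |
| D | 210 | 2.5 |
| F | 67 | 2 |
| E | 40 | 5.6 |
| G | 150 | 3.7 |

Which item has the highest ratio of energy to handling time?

Profitability E/h (kJ/min): C = 300/12 = 25, D = 210/2.5 = 84, F = 67/2 = 33.5, E = 40/5.6 = 7.14, G = 150/3.7 = 40.5.
Ranked: D > G > F > C > E.

D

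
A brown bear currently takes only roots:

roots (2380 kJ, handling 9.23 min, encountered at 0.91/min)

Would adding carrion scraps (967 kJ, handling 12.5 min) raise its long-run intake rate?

Intake rate on the current diet: R = (0.91×2380) / (1 + 0.91×9.23) = 2166/9.399 = 230.4 kJ/min.
Profitability of carrion scraps: 967/12.5 = 77.36 kJ/min.
77.36 < 230.4, so adding carrion scraps would lower the average — exclude it.

No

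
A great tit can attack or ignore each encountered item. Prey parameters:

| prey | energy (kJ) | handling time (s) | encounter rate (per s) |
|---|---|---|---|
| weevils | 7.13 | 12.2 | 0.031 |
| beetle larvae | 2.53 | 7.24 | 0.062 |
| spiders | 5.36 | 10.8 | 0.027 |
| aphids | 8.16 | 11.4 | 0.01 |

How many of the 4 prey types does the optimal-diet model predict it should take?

Rank by E/h (kJ/s): aphids 0.716, weevils 0.584, spiders 0.496, beetle larvae 0.349. Include each in turn until the next type's E/h falls below the running intake rate.
Rate on top 1: 0.07325. weevils: 0.584 > 0.07325 → include.
Rate on top 2: 0.2028. spiders: 0.496 > 0.2028 → include.
Rate on top 3: 0.2508. beetle larvae: 0.349 > 0.2508 → include.
Optimal diet: aphids, weevils, spiders, beetle larvae — 4 of 4 types.

4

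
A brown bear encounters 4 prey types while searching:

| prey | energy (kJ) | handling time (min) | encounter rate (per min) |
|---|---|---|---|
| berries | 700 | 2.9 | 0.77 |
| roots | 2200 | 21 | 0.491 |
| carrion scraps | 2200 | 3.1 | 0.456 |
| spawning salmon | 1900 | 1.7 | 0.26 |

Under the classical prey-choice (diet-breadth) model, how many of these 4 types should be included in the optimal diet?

2

E/h in descending order: spawning salmon 1.12e+03, carrion scraps 710, berries 241, roots 105 kJ/min. The optimal diet is the largest prefix of this list for which every included type satisfies E_i/h_i > R on the types above it.
Rate on top 1: 342.6. carrion scraps: 710 > 342.6 → include.
Rate on top 2: 524.3. berries: 241 < 524.3 → exclude; stop.
Optimal diet: spawning salmon, carrion scraps — 2 of 4 types.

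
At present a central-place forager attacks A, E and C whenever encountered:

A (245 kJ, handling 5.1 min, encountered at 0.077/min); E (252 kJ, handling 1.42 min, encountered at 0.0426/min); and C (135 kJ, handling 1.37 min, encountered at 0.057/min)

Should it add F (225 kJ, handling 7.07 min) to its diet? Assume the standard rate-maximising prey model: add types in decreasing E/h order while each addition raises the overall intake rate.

Yes

Intake rate on the current diet: R = (0.077×245 + 0.0426×252 + 0.057×135) / (1 + 0.077×5.1 + 0.0426×1.42 + 0.057×1.37) = 37.3/1.531 = 24.36 kJ/min.
F: E/h = 225/7.07 = 31.82 kJ/min.
31.82 > 24.36, so adding F raises the average — include it.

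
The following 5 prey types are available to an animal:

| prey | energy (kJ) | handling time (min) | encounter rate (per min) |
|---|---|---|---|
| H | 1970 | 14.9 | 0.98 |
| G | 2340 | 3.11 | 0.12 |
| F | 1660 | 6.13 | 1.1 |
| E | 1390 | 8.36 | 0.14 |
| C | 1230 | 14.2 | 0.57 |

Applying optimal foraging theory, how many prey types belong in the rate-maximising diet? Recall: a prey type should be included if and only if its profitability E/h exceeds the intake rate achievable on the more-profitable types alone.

2

E/h in descending order: G 752, F 271, E 166, H 132, C 86.6 kJ/min. The optimal diet is the largest prefix of this list for which every included type satisfies E_i/h_i > R on the types above it.
Rate on top 1: 204.5. F: 271 > 204.5 → include.
Rate on top 2: 259.6. E: 166 < 259.6 → exclude; stop.
Optimal diet: G, F — 2 of 5 types.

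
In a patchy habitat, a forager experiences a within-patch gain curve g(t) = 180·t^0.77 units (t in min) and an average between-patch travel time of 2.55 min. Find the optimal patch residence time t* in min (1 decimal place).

8.5 min

Maximise g(t)/(T+t): set derivative to zero → g'(t)(T+t) = g(t).
g'(t) = 0.77·180·t^-0.23. Setting 0.77·180·t^-0.23 = 180·t^0.77/(2.55+t) gives 0.77(2.55+t) = t, so 0.23·t = 0.77×2.55.
t* = 0.77×2.55/0.23 = 8.537 min.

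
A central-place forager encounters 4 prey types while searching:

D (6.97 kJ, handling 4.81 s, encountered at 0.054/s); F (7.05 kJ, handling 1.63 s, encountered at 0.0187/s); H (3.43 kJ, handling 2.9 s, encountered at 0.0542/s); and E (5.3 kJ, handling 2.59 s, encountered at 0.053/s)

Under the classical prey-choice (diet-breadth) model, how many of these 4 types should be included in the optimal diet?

E/h in descending order: F 4.33, E 2.05, D 1.45, H 1.18 kJ/s. The optimal diet is the largest prefix of this list for which every included type satisfies E_i/h_i > R on the types above it.
Rate on top 1: 0.1279. E: 2.05 > 0.1279 → include.
Rate on top 2: 0.3534. D: 1.45 > 0.3534 → include.
Rate on top 3: 0.5528. H: 1.18 > 0.5528 → include.
Optimal diet: F, E, D, H — 4 of 4 types.

4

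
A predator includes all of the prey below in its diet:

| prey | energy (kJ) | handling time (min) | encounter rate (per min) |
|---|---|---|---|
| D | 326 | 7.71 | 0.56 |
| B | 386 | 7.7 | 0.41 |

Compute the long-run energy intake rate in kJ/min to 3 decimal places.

40.217 kJ/min

R = (0.56×326 + 0.41×386) / (1 + 0.56×7.71 + 0.41×7.7) = 340.8/8.475 = 40.22 kJ/min.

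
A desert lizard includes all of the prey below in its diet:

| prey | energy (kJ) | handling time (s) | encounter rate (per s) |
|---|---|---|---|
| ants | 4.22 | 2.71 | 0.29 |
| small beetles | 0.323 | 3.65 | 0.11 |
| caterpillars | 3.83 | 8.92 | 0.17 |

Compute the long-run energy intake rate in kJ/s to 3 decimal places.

0.516 kJ/s

Energy encountered per unit search time: 0.29×4.22 + 0.11×0.323 + 0.17×3.83 = 1.91 kJ/s.
Handling time per unit search time: 0.29×2.71 + 0.11×3.65 + 0.17×8.92 = 2.704.
Rate = 1.91/(1 + 2.704) = 0.5158 kJ/s.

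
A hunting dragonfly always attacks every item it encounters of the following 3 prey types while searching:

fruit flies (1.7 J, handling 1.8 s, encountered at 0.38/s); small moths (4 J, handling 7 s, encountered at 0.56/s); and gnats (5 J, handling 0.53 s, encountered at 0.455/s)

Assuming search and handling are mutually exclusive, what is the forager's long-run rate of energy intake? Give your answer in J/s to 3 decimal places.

Energy encountered per unit search time: 0.38×1.7 + 0.56×4 + 0.455×5 = 5.161 J/s.
Handling time per unit search time: 0.38×1.8 + 0.56×7 + 0.455×0.53 = 4.845.
Rate = 5.161/(1 + 4.845) = 0.883 J/s.

0.883 J/s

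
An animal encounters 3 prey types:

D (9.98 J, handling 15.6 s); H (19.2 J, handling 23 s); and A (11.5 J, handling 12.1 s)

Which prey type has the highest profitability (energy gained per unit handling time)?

Profitability E/h (J/s): D = 9.98/15.6 = 0.64, H = 19.2/23 = 0.835, A = 11.5/12.1 = 0.95.
Ranked: A > H > D.

A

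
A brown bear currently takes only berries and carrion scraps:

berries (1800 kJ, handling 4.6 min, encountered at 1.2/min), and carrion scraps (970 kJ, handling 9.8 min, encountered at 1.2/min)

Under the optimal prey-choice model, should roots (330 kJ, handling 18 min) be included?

Intake rate on the current diet: R = (1.2×1800 + 1.2×970) / (1 + 1.2×4.6 + 1.2×9.8) = 3324/18.28 = 181.8 kJ/min.
roots: E/h = 330/18 = 18.33 kJ/min.
18.33 < 181.8, so adding roots would lower the average — exclude it.

No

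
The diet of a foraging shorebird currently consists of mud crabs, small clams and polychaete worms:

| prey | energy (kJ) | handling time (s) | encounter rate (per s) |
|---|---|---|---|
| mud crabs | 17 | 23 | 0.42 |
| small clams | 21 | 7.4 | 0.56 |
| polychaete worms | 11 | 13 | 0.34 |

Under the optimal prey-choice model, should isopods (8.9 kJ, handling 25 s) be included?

Current rate: (0.42×17 + 0.56×21 + 0.34×11)/(1 + 0.42×23 + 0.56×7.4 + 0.34×13) = 1.178 kJ/s.
Profitability of isopods: 8.9/25 = 0.356 kJ/s.
0.356 < 1.178, so adding isopods would lower the average — exclude it.

No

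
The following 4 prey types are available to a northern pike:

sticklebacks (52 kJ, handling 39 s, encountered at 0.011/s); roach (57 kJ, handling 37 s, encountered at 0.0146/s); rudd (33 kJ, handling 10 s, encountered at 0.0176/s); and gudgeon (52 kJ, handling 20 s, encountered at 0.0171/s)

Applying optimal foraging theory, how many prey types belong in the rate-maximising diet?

4

E/h in descending order: rudd 3.3, gudgeon 2.6, roach 1.54, sticklebacks 1.33 kJ/s. The optimal diet is the largest prefix of this list for which every included type satisfies E_i/h_i > R on the types above it.
Rate on top 1: 0.4939. gudgeon: 2.6 > 0.4939 → include.
Rate on top 2: 0.9684. roach: 1.54 > 0.9684 → include.
Rate on top 3: 1.119. sticklebacks: 1.33 > 1.119 → include.
Optimal diet: rudd, gudgeon, roach, sticklebacks — 4 of 4 types.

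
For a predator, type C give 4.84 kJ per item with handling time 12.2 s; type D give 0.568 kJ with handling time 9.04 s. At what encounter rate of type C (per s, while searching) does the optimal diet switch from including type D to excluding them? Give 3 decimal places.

0.015 per s

The zero-one rule: include type D iff E₂/h₂ > λE₁/(1+λh₁). Equality gives the switch point.
λE₁h₂ = E₂ + λE₂h₁ ⇒ λ = E₂/(E₁h₂ − E₂h₁) = 0.568/(43.75 − 6.93) = 0.01542 per s.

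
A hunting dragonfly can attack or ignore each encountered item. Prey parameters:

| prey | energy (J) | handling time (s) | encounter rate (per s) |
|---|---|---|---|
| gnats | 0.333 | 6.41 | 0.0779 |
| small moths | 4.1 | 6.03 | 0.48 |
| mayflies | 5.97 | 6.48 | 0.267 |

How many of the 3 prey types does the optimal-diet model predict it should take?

Rank by E/h (J/s): mayflies 0.921, small moths 0.68, gnats 0.052. Include each in turn until the next type's E/h falls below the running intake rate.
Rate on top 1: 0.5838. small moths: 0.68 > 0.5838 → include.
Rate on top 2: 0.6333. gnats: 0.052 < 0.6333 → exclude; stop.
Optimal diet: mayflies, small moths — 2 of 3 types.

2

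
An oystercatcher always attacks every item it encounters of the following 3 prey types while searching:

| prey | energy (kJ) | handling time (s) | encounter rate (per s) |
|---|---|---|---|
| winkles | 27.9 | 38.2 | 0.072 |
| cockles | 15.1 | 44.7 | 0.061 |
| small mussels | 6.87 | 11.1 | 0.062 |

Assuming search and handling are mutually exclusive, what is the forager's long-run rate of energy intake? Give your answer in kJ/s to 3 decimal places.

0.468 kJ/s

Energy encountered per unit search time: 0.072×27.9 + 0.061×15.1 + 0.062×6.87 = 3.356 kJ/s.
Handling time per unit search time: 0.072×38.2 + 0.061×44.7 + 0.062×11.1 = 6.165.
Rate = 3.356/(1 + 6.165) = 0.4683 kJ/s.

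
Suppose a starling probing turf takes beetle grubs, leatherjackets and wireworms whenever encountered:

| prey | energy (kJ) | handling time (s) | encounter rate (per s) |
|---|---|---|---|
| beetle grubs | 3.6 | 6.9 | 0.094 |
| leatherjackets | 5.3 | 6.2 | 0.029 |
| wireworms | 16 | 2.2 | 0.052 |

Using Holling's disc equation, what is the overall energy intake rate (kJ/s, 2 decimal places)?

0.68 kJ/s

Energy encountered per unit search time: 0.094×3.6 + 0.029×5.3 + 0.052×16 = 1.324 kJ/s.
Handling time per unit search time: 0.094×6.9 + 0.029×6.2 + 0.052×2.2 = 0.9428.
Rate = 1.324/(1 + 0.9428) = 0.6815 kJ/s.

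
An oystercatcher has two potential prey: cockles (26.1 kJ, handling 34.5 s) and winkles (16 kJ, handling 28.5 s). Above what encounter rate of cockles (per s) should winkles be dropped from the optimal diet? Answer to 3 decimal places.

At the threshold, the rate on cockles alone equals the profitability of winkles: λ·26.1/(1 + λ·34.5) = 16/28.5 = 0.5614.
Rearranging, λ(26.1 − 0.5614×34.5) = 0.5614, so λ = 0.5614/6.732 = 0.0834 per s.

0.083 per s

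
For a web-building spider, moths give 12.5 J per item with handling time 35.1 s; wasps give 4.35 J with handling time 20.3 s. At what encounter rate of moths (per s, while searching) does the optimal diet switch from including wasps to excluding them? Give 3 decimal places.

The zero-one rule: include wasps iff E₂/h₂ > λE₁/(1+λh₁). Equality gives the switch point.
λE₁h₂ = E₂ + λE₂h₁ ⇒ λ = E₂/(E₁h₂ − E₂h₁) = 4.35/(253.8 − 152.7) = 0.04304 per s.

0.043 per s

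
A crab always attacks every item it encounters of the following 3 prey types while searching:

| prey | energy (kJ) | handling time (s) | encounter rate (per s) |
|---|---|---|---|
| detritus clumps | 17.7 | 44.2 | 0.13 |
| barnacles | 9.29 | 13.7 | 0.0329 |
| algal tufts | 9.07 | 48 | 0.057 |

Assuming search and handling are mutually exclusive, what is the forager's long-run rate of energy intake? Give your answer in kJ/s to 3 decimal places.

R = Σλ_iE_i / (1 + Σλ_ih_i)
Numerator: 0.13×17.7 + 0.0329×9.29 + 0.057×9.07 = 3.124
Denominator: 1 + 0.13×44.2 + 0.0329×13.7 + 0.057×48 = 9.933
R = 3.124/9.933 = 0.3145 kJ/s

0.314 kJ/s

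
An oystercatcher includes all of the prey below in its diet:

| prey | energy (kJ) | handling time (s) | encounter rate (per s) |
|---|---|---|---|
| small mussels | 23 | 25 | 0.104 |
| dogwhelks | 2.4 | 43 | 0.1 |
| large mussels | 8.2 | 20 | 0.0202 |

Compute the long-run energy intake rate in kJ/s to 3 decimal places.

Energy encountered per unit search time: 0.104×23 + 0.1×2.4 + 0.0202×8.2 = 2.798 kJ/s.
Handling time per unit search time: 0.104×25 + 0.1×43 + 0.0202×20 = 7.304.
Rate = 2.798/(1 + 7.304) = 0.3369 kJ/s.

0.337 kJ/s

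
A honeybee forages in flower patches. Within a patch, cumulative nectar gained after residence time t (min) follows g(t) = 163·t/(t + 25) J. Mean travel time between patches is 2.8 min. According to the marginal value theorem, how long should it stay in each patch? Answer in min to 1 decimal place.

8.4 min

By the marginal value theorem, leave when the instantaneous gain rate g'(t) equals the habitat-wide average g(t)/(T + t).
g'(t) = 163·25/(t + 25)². Setting 163·25/(t+25)² = 163t/[(t+25)(2.8+t)] gives 25(2.8+t) = t(t+25), so t² = 25×2.8 = 70.
t* = √70 = 8.367 min.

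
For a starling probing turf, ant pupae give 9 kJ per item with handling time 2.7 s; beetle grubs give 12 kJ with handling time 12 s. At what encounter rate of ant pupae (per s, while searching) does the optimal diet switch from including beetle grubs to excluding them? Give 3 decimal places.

0.159 per s

At the threshold, the rate on ant pupae alone equals the profitability of beetle grubs: λ·9/(1 + λ·2.7) = 12/12 = 1.
Rearranging, λ(9 − 1×2.7) = 1, so λ = 1/6.3 = 0.1587 per s.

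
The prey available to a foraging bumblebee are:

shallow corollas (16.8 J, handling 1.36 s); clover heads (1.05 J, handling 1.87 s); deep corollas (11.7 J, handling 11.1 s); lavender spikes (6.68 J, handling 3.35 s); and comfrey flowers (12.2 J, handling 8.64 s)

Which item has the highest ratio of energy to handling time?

shallow corollas

In descending order of E/h:
shallow corollas: 16.8/1.36 = 12.4 J/s
lavender spikes: 6.68/3.35 = 1.99 J/s
comfrey flowers: 12.2/8.64 = 1.41 J/s
deep corollas: 11.7/11.1 = 1.05 J/s
clover heads: 1.05/1.87 = 0.561 J/s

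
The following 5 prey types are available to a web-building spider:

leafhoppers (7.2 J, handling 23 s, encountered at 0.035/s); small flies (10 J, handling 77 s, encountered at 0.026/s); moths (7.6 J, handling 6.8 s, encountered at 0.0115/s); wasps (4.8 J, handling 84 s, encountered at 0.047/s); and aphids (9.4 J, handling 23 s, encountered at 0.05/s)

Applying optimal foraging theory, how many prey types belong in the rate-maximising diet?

Profitabilities (E/h, J/s): moths 1.12, aphids 0.409, leafhoppers 0.313, small flies 0.13, wasps 0.0571. Add prey in this order while the next type's profitability exceeds the intake rate on those already taken.
Rate on top 1: 0.08106. aphids: 0.409 > 0.08106 → include.
Rate on top 2: 0.2502. leafhoppers: 0.313 > 0.2502 → include.
Rate on top 3: 0.2668. small flies: 0.13 < 0.2668 → exclude; stop.
Optimal diet: moths, aphids, leafhoppers — 3 of 5 types.

3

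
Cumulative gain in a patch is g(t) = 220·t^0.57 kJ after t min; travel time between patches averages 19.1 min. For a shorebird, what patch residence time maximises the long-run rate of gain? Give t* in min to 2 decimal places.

By the marginal value theorem, leave when the instantaneous gain rate g'(t) equals the habitat-wide average g(t)/(T + t).
g'(t) = 0.57·220·t^-0.43. Setting 0.57·220·t^-0.43 = 220·t^0.57/(19.1+t) gives 0.57(19.1+t) = t, so 0.43·t = 0.57×19.1.
t* = 0.57×19.1/0.43 = 25.32 min.

25.32 min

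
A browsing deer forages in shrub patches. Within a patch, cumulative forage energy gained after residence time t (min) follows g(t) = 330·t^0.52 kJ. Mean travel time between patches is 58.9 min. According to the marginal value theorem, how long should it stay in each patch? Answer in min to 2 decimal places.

Optimal t* satisfies g'(t*) = g(t*)/(T + t*).
g'(t) = 0.52·330·t^-0.48. Setting 0.52·330·t^-0.48 = 330·t^0.52/(58.9+t) gives 0.52(58.9+t) = t, so 0.48·t = 0.52×58.9.
t* = 0.52×58.9/0.48 = 63.81 min.

63.81 min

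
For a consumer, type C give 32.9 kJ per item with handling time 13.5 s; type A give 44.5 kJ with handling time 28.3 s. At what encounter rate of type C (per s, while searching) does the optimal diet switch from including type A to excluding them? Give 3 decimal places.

The zero-one rule: include type A iff E₂/h₂ > λE₁/(1+λh₁). Equality gives the switch point.
λE₁h₂ = E₂ + λE₂h₁ ⇒ λ = E₂/(E₁h₂ − E₂h₁) = 44.5/(931.1 − 600.8) = 0.1347 per s.

0.135 per s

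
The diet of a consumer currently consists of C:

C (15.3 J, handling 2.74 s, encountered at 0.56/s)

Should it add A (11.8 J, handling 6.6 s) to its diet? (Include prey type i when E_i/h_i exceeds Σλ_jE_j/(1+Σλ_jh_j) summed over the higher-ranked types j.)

Intake rate on the current diet: R = (0.56×15.3) / (1 + 0.56×2.74) = 8.568/2.534 = 3.381 J/s.
A: E/h = 11.8/6.6 = 1.788 J/s.
Since 1.788 < R, time spent handling A is better spent searching.

No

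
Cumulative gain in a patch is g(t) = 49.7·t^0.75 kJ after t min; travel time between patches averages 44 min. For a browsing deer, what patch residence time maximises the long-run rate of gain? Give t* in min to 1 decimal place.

Maximise g(t)/(T+t): set derivative to zero → g'(t)(T+t) = g(t).
g'(t) = 0.75·49.7·t^-0.25. Setting 0.75·49.7·t^-0.25 = 49.7·t^0.75/(44+t) gives 0.75(44+t) = t, so 0.25·t = 0.75×44.
t* = 0.75×44/0.25 = 132 min.

132.0 min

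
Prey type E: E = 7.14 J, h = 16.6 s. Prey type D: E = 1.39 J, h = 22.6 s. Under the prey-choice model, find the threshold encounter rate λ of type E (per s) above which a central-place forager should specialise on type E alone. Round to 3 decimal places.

0.010 per s

At the threshold, the rate on type E alone equals the profitability of type D: λ·7.14/(1 + λ·16.6) = 1.39/22.6 = 0.0615.
Rearranging, λ(7.14 − 0.0615×16.6) = 0.0615, so λ = 0.0615/6.119 = 0.01005 per s.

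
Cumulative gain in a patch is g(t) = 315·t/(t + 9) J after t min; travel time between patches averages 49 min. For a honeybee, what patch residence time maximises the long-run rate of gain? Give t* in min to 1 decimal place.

Maximise g(t)/(T+t): set derivative to zero → g'(t)(T+t) = g(t).
g'(t) = 315·9/(t + 9)². Setting 315·9/(t+9)² = 315t/[(t+9)(49+t)] gives 9(49+t) = t(t+9), so t² = 9×49 = 441.
t* = √441 = 21 min.

21.0 min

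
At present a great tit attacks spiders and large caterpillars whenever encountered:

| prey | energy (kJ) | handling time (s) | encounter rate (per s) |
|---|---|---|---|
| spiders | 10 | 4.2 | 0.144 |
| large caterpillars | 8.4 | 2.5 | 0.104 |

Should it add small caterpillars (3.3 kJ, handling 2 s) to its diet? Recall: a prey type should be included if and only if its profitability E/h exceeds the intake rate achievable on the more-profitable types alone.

Yes

Current rate: (0.144×10 + 0.104×8.4)/(1 + 0.144×4.2 + 0.104×2.5) = 1.241 kJ/s.
small caterpillars: E/h = 3.3/2 = 1.65 kJ/s.
Since 1.65 > R, including small caterpillars increases the long-run rate.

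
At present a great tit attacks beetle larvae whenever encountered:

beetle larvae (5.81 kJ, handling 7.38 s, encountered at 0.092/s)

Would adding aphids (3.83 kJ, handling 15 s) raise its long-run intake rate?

On beetle larvae alone, R = ΣλE/(1+Σλh) = 0.5345/1.679 = 0.3184 kJ/s.
aphids: E/h = 3.83/15 = 0.2553 kJ/s.
Since 0.2553 < R, time spent handling aphids is better spent searching.

No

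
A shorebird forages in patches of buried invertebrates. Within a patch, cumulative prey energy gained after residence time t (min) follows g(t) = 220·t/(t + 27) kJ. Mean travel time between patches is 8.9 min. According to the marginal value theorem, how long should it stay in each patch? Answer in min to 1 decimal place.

15.5 min

Maximise g(t)/(T+t): set derivative to zero → g'(t)(T+t) = g(t).
g'(t) = 220·27/(t + 27)². Setting 220·27/(t+27)² = 220t/[(t+27)(8.9+t)] gives 27(8.9+t) = t(t+27), so t² = 27×8.9 = 240.3.
t* = √240.3 = 15.5 min.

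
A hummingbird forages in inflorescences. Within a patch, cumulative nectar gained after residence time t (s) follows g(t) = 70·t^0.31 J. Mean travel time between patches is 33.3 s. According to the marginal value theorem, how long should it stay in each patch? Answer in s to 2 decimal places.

By the marginal value theorem, leave when the instantaneous gain rate g'(t) equals the habitat-wide average g(t)/(T + t).
g'(t) = 0.31·70·t^-0.69. Setting 0.31·70·t^-0.69 = 70·t^0.31/(33.3+t) gives 0.31(33.3+t) = t, so 0.69·t = 0.31×33.3.
t* = 0.31×33.3/0.69 = 14.96 s.

14.96 s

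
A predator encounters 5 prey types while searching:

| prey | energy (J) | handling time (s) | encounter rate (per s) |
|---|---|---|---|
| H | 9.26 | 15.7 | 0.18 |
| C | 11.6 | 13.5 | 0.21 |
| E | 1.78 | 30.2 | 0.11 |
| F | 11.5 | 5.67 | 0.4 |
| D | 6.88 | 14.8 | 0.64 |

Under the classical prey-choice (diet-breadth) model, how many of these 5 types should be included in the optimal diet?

1

Rank by E/h (J/s): F 2.03, C 0.859, H 0.59, D 0.465, E 0.0589. Include each in turn until the next type's E/h falls below the running intake rate.
Rate on top 1: 1.408. C: 0.859 < 1.408 → exclude; stop.
Optimal diet: F — 1 of 5 types.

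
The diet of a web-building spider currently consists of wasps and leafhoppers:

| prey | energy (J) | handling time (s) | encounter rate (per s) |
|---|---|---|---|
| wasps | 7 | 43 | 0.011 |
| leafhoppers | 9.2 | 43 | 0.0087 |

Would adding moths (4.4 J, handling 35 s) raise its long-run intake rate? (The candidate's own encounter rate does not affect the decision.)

Yes

Current rate: (0.011×7 + 0.0087×9.2)/(1 + 0.011×43 + 0.0087×43) = 0.08502 J/s.
Profitability of moths: 4.4/35 = 0.1257 J/s.
Since 0.1257 > R, including moths increases the long-run rate.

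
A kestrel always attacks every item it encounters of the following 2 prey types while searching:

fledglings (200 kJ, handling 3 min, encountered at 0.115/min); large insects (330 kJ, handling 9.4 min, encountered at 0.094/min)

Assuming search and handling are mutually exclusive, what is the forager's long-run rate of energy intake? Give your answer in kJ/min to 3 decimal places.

24.239 kJ/min

R = (0.115×200 + 0.094×330) / (1 + 0.115×3 + 0.094×9.4) = 54.02/2.229 = 24.24 kJ/min.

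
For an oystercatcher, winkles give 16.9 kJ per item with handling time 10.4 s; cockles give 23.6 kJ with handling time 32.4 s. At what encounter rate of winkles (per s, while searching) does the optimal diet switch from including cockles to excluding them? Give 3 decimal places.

0.078 per s

Drop cockles once their profitability E₂/h₂ falls below the rate achievable on winkles alone: E₂/h₂ = λE₁/(1 + λh₁).
Solve for λ: λE₁h₂ = E₂(1 + λh₁) → λ(E₁h₂ − E₂h₁) = E₂ → λ = E₂/(E₁h₂ − E₂h₁).
λ = 23.6/(16.9×32.4 − 23.6×10.4) = 23.6/302.1 = 0.07811 per s.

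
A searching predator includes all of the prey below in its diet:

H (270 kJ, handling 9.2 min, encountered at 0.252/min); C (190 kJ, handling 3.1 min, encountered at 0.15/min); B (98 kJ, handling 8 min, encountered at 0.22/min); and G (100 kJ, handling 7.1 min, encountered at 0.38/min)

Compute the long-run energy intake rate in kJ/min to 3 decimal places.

18.941 kJ/min

Energy encountered per unit search time: 0.252×270 + 0.15×190 + 0.22×98 + 0.38×100 = 156.1 kJ/min.
Handling time per unit search time: 0.252×9.2 + 0.15×3.1 + 0.22×8 + 0.38×7.1 = 7.241.
Rate = 156.1/(1 + 7.241) = 18.94 kJ/min.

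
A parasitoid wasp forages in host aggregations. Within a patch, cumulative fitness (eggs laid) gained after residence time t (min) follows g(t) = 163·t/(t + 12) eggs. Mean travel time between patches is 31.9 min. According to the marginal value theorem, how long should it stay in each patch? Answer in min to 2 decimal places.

By the marginal value theorem, leave when the instantaneous gain rate g'(t) equals the habitat-wide average g(t)/(T + t).
g'(t) = 163·12/(t + 12)². Setting 163·12/(t+12)² = 163t/[(t+12)(31.9+t)] gives 12(31.9+t) = t(t+12), so t² = 12×31.9 = 382.8.
t* = √382.8 = 19.57 min.

19.57 min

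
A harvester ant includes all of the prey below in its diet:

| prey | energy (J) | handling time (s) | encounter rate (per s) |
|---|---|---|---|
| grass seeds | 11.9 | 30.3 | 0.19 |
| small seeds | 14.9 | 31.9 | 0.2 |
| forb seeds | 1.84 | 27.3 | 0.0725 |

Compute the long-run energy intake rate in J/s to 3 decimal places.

Energy encountered per unit search time: 0.19×11.9 + 0.2×14.9 + 0.0725×1.84 = 5.374 J/s.
Handling time per unit search time: 0.19×30.3 + 0.2×31.9 + 0.0725×27.3 = 14.12.
Rate = 5.374/(1 + 14.12) = 0.3555 J/s.

0.356 J/s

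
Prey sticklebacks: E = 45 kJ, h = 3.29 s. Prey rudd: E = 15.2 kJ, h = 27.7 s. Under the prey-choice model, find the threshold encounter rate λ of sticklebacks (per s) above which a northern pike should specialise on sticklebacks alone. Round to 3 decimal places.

0.013 per s

At the threshold, the rate on sticklebacks alone equals the profitability of rudd: λ·45/(1 + λ·3.29) = 15.2/27.7 = 0.5487.
Rearranging, λ(45 − 0.5487×3.29) = 0.5487, so λ = 0.5487/43.19 = 0.0127 per s.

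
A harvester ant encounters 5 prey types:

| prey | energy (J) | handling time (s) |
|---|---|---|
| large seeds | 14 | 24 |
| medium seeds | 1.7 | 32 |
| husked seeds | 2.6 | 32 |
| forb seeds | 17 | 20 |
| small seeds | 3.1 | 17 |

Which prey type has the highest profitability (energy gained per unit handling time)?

In descending order of E/h:
forb seeds: 17/20 = 0.85 J/s
large seeds: 14/24 = 0.583 J/s
small seeds: 3.1/17 = 0.182 J/s
husked seeds: 2.6/32 = 0.0813 J/s
medium seeds: 1.7/32 = 0.0531 J/s

forb seeds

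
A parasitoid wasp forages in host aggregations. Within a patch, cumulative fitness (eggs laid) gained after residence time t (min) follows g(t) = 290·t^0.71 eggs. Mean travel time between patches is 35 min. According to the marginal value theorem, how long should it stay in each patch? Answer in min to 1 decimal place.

85.7 min

Optimal t* satisfies g'(t*) = g(t*)/(T + t*).
g'(t) = 0.71·290·t^-0.29. Setting 0.71·290·t^-0.29 = 290·t^0.71/(35+t) gives 0.71(35+t) = t, so 0.29·t = 0.71×35.
t* = 0.71×35/0.29 = 85.69 min.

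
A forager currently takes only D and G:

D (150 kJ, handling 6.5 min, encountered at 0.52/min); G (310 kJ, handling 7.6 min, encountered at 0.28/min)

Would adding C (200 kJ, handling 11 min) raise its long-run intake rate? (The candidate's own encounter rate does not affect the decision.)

No

On D and G alone, R = ΣλE/(1+Σλh) = 164.8/6.508 = 25.32 kJ/min.
C: E/h = 200/11 = 18.18 kJ/min.
18.18 < 25.32, so adding C would lower the average — exclude it.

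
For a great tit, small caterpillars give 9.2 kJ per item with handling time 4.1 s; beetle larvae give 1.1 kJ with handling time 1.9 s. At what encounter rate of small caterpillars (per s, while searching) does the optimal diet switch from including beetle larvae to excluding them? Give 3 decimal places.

0.085 per s

Drop beetle larvae once their profitability E₂/h₂ falls below the rate achievable on small caterpillars alone: E₂/h₂ = λE₁/(1 + λh₁).
Solve for λ: λE₁h₂ = E₂(1 + λh₁) → λ(E₁h₂ − E₂h₁) = E₂ → λ = E₂/(E₁h₂ − E₂h₁).
λ = 1.1/(9.2×1.9 − 1.1×4.1) = 1.1/12.97 = 0.08481 per s.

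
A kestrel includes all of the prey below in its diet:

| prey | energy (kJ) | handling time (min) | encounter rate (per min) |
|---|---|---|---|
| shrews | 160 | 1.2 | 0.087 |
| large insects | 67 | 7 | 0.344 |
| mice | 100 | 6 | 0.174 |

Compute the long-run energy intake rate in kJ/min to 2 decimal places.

Energy encountered per unit search time: 0.087×160 + 0.344×67 + 0.174×100 = 54.37 kJ/min.
Handling time per unit search time: 0.087×1.2 + 0.344×7 + 0.174×6 = 3.556.
Rate = 54.37/(1 + 3.556) = 11.93 kJ/min.

11.93 kJ/min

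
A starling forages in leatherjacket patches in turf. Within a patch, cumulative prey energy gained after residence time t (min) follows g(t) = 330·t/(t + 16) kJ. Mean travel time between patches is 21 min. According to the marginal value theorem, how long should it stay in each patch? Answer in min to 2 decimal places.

18.33 min

Optimal t* satisfies g'(t*) = g(t*)/(T + t*).
g'(t) = 330·16/(t + 16)². Setting 330·16/(t+16)² = 330t/[(t+16)(21+t)] gives 16(21+t) = t(t+16), so t² = 16×21 = 336.
t* = √336 = 18.33 min.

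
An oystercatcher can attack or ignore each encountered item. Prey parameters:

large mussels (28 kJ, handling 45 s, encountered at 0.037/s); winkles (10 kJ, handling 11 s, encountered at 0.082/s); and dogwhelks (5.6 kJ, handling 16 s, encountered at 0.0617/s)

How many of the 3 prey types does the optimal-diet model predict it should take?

2

Rank by E/h (kJ/s): winkles 0.909, large mussels 0.622, dogwhelks 0.35. Include each in turn until the next type's E/h falls below the running intake rate.
Rate on top 1: 0.4311. large mussels: 0.622 > 0.4311 → include.
Rate on top 2: 0.5203. dogwhelks: 0.35 < 0.5203 → exclude; stop.
Optimal diet: winkles, large mussels — 2 of 3 types.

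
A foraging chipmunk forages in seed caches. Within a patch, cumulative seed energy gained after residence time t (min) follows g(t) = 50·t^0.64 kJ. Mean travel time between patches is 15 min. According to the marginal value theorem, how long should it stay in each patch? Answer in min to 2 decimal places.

By the marginal value theorem, leave when the instantaneous gain rate g'(t) equals the habitat-wide average g(t)/(T + t).
g'(t) = 0.64·50·t^-0.36. Setting 0.64·50·t^-0.36 = 50·t^0.64/(15+t) gives 0.64(15+t) = t, so 0.36·t = 0.64×15.
t* = 0.64×15/0.36 = 26.67 min.

26.67 min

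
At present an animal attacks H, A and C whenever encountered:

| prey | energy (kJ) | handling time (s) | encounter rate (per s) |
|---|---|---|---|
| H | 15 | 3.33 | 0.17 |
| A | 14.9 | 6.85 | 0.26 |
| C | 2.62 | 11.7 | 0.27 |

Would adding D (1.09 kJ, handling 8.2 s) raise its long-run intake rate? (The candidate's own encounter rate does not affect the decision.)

Intake rate on the current diet: R = (0.17×15 + 0.26×14.9 + 0.27×2.62) / (1 + 0.17×3.33 + 0.26×6.85 + 0.27×11.7) = 7.131/6.506 = 1.096 kJ/s.
Profitability of D: 1.09/8.2 = 0.1329 kJ/s.
Since 0.1329 < R, time spent handling D is better spent searching.

No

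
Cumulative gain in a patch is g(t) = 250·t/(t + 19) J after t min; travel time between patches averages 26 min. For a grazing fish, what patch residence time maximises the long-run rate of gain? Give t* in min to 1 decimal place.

22.2 min

Optimal t* satisfies g'(t*) = g(t*)/(T + t*).
g'(t) = 250·19/(t + 19)². Setting 250·19/(t+19)² = 250t/[(t+19)(26+t)] gives 19(26+t) = t(t+19), so t² = 19×26 = 494.
t* = √494 = 22.23 min.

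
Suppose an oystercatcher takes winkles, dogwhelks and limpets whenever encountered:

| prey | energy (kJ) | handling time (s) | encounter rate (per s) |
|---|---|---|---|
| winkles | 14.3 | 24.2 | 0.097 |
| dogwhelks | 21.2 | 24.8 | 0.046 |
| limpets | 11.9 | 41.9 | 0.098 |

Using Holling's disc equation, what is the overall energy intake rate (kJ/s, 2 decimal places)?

0.41 kJ/s

R = (0.097×14.3 + 0.046×21.2 + 0.098×11.9) / (1 + 0.097×24.2 + 0.046×24.8 + 0.098×41.9) = 3.529/8.594 = 0.4106 kJ/s.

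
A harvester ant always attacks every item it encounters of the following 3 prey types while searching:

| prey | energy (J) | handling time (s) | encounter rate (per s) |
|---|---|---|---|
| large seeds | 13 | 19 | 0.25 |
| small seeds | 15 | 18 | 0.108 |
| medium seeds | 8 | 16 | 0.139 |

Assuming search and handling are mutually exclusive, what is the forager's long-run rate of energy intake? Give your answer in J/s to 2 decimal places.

0.60 J/s

R = (0.25×13 + 0.108×15 + 0.139×8) / (1 + 0.25×19 + 0.108×18 + 0.139×16) = 5.982/9.918 = 0.6031 J/s.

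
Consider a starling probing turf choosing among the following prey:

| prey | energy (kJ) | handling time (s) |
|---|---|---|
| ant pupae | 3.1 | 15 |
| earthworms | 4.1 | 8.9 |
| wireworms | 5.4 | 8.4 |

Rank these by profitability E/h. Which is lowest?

ant pupae

In descending order of E/h:
wireworms: 5.4/8.4 = 0.643 kJ/s
earthworms: 4.1/8.9 = 0.461 kJ/s
ant pupae: 3.1/15 = 0.207 kJ/s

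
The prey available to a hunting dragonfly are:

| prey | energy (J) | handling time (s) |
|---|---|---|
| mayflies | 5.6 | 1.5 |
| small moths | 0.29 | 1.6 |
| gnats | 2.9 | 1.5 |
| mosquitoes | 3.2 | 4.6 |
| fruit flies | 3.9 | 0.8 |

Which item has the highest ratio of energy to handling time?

fruit flies

In descending order of E/h:
fruit flies: 3.9/0.8 = 4.88 J/s
mayflies: 5.6/1.5 = 3.73 J/s
gnats: 2.9/1.5 = 1.93 J/s
mosquitoes: 3.2/4.6 = 0.696 J/s
small moths: 0.29/1.6 = 0.181 J/s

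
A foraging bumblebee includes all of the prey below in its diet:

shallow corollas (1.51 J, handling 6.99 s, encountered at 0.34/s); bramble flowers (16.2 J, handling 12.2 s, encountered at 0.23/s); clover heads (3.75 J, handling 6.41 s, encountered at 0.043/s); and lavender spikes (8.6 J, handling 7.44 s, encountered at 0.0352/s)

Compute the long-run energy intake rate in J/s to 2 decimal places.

0.70 J/s

Energy encountered per unit search time: 0.34×1.51 + 0.23×16.2 + 0.043×3.75 + 0.0352×8.6 = 4.703 J/s.
Handling time per unit search time: 0.34×6.99 + 0.23×12.2 + 0.043×6.41 + 0.0352×7.44 = 5.72.
Rate = 4.703/(1 + 5.72) = 0.6999 J/s.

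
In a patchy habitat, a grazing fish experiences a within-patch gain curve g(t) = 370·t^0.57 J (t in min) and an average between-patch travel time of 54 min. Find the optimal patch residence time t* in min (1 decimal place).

71.6 min

Maximise g(t)/(T+t): set derivative to zero → g'(t)(T+t) = g(t).
g'(t) = 0.57·370·t^-0.43. Setting 0.57·370·t^-0.43 = 370·t^0.57/(54+t) gives 0.57(54+t) = t, so 0.43·t = 0.57×54.
t* = 0.57×54/0.43 = 71.58 min.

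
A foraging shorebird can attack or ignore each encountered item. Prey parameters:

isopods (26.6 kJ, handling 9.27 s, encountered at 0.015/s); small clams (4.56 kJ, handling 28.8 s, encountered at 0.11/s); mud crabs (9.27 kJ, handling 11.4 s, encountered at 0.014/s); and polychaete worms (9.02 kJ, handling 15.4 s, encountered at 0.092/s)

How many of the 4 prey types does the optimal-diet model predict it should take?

3

Rank by E/h (kJ/s): isopods 2.87, mud crabs 0.813, polychaete worms 0.586, small clams 0.158. Include each in turn until the next type's E/h falls below the running intake rate.
Rate on top 1: 0.3503. mud crabs: 0.813 > 0.3503 → include.
Rate on top 2: 0.4072. polychaete worms: 0.586 > 0.4072 → include.
Rate on top 3: 0.5003. small clams: 0.158 < 0.5003 → exclude; stop.
Optimal diet: isopods, mud crabs, polychaete worms — 3 of 4 types.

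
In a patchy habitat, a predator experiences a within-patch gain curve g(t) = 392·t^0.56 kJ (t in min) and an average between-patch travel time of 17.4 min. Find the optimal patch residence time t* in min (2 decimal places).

22.15 min

Optimal t* satisfies g'(t*) = g(t*)/(T + t*).
g'(t) = 0.56·392·t^-0.44. Setting 0.56·392·t^-0.44 = 392·t^0.56/(17.4+t) gives 0.56(17.4+t) = t, so 0.44·t = 0.56×17.4.
t* = 0.56×17.4/0.44 = 22.15 min.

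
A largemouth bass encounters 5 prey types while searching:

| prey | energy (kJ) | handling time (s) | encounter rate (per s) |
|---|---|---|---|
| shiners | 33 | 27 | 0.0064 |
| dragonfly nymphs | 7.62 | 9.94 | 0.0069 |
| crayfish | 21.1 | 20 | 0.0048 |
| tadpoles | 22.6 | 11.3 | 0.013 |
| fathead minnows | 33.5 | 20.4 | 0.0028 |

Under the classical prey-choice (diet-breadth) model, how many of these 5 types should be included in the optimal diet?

Rank by E/h (kJ/s): tadpoles 2, fathead minnows 1.64, shiners 1.22, crayfish 1.06, dragonfly nymphs 0.767. Include each in turn until the next type's E/h falls below the running intake rate.
Rate on top 1: 0.2562. fathead minnows: 1.64 > 0.2562 → include.
Rate on top 2: 0.3219. shiners: 1.22 > 0.3219 → include.
Rate on top 3: 0.4349. crayfish: 1.06 > 0.4349 → include.
Rate on top 4: 0.4753. dragonfly nymphs: 0.767 > 0.4753 → include.
Optimal diet: tadpoles, fathead minnows, shiners, crayfish, dragonfly nymphs — 5 of 5 types.

5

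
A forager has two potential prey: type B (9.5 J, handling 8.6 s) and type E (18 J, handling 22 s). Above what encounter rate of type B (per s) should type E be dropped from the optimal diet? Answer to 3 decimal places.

0.332 per s

Drop type E once their profitability E₂/h₂ falls below the rate achievable on type B alone: E₂/h₂ = λE₁/(1 + λh₁).
Solve for λ: λE₁h₂ = E₂(1 + λh₁) → λ(E₁h₂ − E₂h₁) = E₂ → λ = E₂/(E₁h₂ − E₂h₁).
λ = 18/(9.5×22 − 18×8.6) = 18/54.2 = 0.3321 per s.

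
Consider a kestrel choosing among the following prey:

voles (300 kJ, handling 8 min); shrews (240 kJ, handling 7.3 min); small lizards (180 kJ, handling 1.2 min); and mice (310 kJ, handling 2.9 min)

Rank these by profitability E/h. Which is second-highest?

mice

Profitability E/h (kJ/min): voles = 300/8 = 37.5, shrews = 240/7.3 = 32.9, small lizards = 180/1.2 = 150, mice = 310/2.9 = 107.
Ranked: small lizards > mice > voles > shrews.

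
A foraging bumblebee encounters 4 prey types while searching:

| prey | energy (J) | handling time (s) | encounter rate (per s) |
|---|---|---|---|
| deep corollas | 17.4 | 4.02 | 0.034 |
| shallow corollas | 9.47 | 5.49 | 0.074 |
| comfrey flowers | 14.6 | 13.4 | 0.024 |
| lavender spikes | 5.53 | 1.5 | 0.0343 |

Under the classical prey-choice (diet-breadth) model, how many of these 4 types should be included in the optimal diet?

E/h in descending order: deep corollas 4.33, lavender spikes 3.69, shallow corollas 1.72, comfrey flowers 1.09 J/s. The optimal diet is the largest prefix of this list for which every included type satisfies E_i/h_i > R on the types above it.
Rate on top 1: 0.5205. lavender spikes: 3.69 > 0.5205 → include.
Rate on top 2: 0.6576. shallow corollas: 1.72 > 0.6576 → include.
Rate on top 3: 0.9295. comfrey flowers: 1.09 > 0.9295 → include.
Optimal diet: deep corollas, lavender spikes, shallow corollas, comfrey flowers — 4 of 4 types.

4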